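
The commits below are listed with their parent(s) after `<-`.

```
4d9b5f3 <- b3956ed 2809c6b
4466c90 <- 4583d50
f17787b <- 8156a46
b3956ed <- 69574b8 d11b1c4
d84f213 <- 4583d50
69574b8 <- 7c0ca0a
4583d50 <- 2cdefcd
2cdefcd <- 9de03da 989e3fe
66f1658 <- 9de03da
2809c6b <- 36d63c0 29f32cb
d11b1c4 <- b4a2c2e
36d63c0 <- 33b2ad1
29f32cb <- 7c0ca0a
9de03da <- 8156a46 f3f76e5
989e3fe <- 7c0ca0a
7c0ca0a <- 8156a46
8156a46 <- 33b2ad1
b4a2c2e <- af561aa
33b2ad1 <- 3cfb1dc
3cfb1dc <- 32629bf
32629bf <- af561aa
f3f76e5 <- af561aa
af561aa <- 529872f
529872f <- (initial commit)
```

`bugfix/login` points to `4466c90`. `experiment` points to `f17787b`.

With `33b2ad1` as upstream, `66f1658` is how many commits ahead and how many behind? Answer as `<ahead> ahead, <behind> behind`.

4 ahead, 0 behind

Reachable from 66f1658: {32629bf, 33b2ad1, 3cfb1dc, 529872f, 66f1658, 8156a46, 9de03da, af561aa, f3f76e5}.
Reachable from 33b2ad1: {32629bf, 33b2ad1, 3cfb1dc, 529872f, af561aa}.
Only in 66f1658's history (ahead): {66f1658, 8156a46, 9de03da, f3f76e5} — 4.
Only in 33b2ad1's history (behind): {} — 0.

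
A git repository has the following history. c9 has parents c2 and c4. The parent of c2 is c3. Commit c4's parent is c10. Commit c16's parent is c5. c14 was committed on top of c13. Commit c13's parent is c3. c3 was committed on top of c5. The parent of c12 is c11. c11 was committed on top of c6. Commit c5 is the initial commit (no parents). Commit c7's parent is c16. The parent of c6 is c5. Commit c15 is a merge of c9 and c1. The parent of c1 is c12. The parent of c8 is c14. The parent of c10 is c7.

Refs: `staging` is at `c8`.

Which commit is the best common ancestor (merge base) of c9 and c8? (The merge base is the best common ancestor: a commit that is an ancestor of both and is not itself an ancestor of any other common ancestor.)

Ancestors of c9: {c10, c16, c2, c3, c4, c5, c7, c9}.
Ancestors of c8: {c13, c14, c3, c5, c8}.
Common ancestors: {c3, c5}.
Among these, c3 is not an ancestor of any other common ancestor — it is the merge base.

c3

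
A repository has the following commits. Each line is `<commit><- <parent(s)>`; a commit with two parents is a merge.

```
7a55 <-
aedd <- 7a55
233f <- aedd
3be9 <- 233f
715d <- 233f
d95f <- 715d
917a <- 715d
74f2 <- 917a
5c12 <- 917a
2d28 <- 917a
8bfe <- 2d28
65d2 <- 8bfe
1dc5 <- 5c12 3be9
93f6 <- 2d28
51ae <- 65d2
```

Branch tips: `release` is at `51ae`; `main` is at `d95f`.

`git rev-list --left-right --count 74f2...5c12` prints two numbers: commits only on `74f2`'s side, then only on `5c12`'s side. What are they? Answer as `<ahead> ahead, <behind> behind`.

1 ahead, 1 behind

Reachable from 74f2: {233f, 715d, 74f2, 7a55, 917a, aedd}.
Reachable from 5c12: {233f, 5c12, 715d, 7a55, 917a, aedd}.
Only in 74f2's history (ahead): {74f2} — 1.
Only in 5c12's history (behind): {5c12} — 1.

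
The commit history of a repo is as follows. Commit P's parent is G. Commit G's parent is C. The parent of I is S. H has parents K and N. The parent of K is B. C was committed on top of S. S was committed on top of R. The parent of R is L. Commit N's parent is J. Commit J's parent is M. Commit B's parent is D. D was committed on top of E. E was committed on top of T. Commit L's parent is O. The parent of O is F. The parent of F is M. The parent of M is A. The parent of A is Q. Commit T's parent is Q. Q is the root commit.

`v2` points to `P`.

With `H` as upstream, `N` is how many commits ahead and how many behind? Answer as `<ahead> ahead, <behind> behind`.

0 ahead, 6 behind

Reachable from N: {A, J, M, N, Q}.
Reachable from H: {A, B, D, E, H, J, K, M, N, Q, T}.
Only in N's history (ahead): {} — 0.
Only in H's history (behind): {B, D, E, H, K, T} — 6.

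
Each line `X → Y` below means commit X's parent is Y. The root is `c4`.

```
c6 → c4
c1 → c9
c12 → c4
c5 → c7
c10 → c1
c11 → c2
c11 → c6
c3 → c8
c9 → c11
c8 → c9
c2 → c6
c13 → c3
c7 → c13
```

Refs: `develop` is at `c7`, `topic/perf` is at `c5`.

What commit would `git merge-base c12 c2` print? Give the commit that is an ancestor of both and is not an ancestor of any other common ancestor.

Ancestors of c12: {c12, c4}.
Ancestors of c2: {c2, c4, c6}.
Common ancestors: {c4}.
The only common ancestor is c4, so it is the merge base.

c4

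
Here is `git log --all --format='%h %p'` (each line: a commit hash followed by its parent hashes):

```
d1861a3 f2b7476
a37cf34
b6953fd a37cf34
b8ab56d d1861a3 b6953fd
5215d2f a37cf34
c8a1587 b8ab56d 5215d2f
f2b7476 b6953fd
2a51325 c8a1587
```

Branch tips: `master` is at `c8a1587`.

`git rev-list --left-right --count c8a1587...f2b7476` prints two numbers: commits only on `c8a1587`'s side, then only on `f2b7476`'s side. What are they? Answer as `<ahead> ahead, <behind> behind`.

4 ahead, 0 behind

Reachable from c8a1587: {5215d2f, a37cf34, b6953fd, b8ab56d, c8a1587, d1861a3, f2b7476}.
Reachable from f2b7476: {a37cf34, b6953fd, f2b7476}.
Only in c8a1587's history (ahead): {5215d2f, b8ab56d, c8a1587, d1861a3} — 4.
Only in f2b7476's history (behind): {} — 0.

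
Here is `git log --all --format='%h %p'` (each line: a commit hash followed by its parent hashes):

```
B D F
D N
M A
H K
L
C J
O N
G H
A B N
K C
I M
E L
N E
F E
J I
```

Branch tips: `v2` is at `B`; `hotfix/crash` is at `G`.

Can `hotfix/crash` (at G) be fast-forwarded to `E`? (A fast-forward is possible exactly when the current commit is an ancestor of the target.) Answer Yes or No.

A fast-forward from G to E is possible iff G is an ancestor of E.
Ancestors of E: {E, L}.
G is not among them, so fast-forward is not possible.

No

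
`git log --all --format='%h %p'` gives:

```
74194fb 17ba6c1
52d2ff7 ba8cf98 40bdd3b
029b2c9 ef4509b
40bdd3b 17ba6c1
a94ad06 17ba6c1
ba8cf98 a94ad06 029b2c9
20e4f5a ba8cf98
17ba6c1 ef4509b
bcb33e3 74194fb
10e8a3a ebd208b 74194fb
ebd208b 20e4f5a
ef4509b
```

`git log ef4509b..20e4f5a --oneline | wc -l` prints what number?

5

Reachable from 20e4f5a: {029b2c9, 17ba6c1, 20e4f5a, a94ad06, ba8cf98, ef4509b}.
Reachable from ef4509b: {ef4509b}.
In 20e4f5a's history but not ef4509b's: {029b2c9, 17ba6c1, 20e4f5a, a94ad06, ba8cf98} — 5 commits.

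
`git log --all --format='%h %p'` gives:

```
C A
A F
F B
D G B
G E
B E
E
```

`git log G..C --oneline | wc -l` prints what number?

Reachable from C: {A, B, C, E, F}.
Reachable from G: {E, G}.
In C's history but not G's: {A, B, C, F} — 4 commits.

4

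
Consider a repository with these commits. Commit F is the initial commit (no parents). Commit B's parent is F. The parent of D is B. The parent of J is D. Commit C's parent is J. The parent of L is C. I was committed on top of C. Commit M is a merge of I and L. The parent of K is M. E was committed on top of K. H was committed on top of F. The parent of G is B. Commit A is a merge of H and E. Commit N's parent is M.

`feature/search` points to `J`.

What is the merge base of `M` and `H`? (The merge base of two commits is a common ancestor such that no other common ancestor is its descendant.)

F

Ancestors of M: {B, C, D, F, I, J, L, M}.
Ancestors of H: {F, H}.
Common ancestors: {F}.
The only common ancestor is F, so it is the merge base.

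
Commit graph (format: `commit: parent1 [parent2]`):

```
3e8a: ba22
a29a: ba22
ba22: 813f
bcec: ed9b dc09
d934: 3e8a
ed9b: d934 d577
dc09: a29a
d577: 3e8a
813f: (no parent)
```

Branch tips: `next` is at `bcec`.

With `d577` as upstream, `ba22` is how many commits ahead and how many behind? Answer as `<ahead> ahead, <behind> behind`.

0 ahead, 2 behind

Reachable from ba22: {813f, ba22}.
Reachable from d577: {3e8a, 813f, ba22, d577}.
Only in ba22's history (ahead): {} — 0.
Only in d577's history (behind): {3e8a, d577} — 2.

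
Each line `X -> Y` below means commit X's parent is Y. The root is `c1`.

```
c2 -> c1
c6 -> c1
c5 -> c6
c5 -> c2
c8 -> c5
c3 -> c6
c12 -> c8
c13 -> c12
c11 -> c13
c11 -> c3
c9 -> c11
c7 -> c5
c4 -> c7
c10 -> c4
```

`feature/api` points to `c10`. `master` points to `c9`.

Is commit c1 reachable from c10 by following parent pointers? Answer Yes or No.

Ancestors of c10 (commits reachable by following parents): {c1, c10, c2, c4, c5, c6, c7}.
c1 is in that set, so it is an ancestor of c10.

Yes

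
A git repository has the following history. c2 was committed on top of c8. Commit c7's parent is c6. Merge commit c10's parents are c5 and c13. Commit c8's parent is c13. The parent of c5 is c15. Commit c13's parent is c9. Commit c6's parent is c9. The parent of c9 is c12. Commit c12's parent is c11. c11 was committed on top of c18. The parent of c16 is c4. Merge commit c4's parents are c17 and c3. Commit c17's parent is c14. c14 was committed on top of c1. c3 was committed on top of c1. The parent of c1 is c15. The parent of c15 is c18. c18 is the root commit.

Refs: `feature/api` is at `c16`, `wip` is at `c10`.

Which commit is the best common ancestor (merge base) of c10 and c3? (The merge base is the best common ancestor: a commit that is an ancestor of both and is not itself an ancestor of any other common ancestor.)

Ancestors of c10: {c10, c11, c12, c13, c15, c18, c5, c9}.
Ancestors of c3: {c1, c15, c18, c3}.
Common ancestors: {c15, c18}.
Among these, c15 is not an ancestor of any other common ancestor — it is the merge base.

c15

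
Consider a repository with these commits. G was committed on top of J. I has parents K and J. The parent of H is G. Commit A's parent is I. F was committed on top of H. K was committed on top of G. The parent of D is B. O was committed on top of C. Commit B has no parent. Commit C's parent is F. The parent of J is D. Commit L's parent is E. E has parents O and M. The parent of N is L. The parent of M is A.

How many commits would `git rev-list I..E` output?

7

Reachable from E: {A, B, C, D, E, F, G, H, I, J, K, M, O}.
Reachable from I: {B, D, G, I, J, K}.
In E's history but not I's: {A, C, E, F, H, M, O} — 7 commits.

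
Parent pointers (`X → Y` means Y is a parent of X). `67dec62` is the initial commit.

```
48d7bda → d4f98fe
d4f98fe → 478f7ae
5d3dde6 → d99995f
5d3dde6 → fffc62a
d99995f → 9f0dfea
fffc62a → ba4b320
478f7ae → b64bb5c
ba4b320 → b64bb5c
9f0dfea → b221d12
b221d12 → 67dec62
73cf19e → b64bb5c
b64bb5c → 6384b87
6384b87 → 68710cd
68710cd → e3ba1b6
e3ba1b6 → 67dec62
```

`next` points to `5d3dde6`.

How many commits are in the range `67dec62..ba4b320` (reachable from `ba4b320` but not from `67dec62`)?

5

Reachable from ba4b320: {6384b87, 67dec62, 68710cd, b64bb5c, ba4b320, e3ba1b6}.
Reachable from 67dec62: {67dec62}.
In ba4b320's history but not 67dec62's: {6384b87, 68710cd, b64bb5c, ba4b320, e3ba1b6} — 5 commits.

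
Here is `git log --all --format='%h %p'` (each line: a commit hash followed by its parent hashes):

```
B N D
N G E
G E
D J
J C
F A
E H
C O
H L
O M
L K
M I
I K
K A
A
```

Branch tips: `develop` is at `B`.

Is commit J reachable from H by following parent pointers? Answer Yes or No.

Ancestors of H: {A, H, K, L}.
J is not in that set, so it is not an ancestor of H.

No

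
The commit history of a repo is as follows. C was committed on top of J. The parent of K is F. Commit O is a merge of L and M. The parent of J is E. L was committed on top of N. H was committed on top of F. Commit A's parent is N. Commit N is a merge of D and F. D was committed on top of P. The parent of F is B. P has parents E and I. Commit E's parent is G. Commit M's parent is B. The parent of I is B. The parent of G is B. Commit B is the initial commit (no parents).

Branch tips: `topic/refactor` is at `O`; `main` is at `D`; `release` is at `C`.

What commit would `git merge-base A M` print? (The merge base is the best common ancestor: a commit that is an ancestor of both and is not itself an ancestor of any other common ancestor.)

B

Ancestors of A: {A, B, D, E, F, G, I, N, P}.
Ancestors of M: {B, M}.
Common ancestors: {B}.
The only common ancestor is B, so it is the merge base.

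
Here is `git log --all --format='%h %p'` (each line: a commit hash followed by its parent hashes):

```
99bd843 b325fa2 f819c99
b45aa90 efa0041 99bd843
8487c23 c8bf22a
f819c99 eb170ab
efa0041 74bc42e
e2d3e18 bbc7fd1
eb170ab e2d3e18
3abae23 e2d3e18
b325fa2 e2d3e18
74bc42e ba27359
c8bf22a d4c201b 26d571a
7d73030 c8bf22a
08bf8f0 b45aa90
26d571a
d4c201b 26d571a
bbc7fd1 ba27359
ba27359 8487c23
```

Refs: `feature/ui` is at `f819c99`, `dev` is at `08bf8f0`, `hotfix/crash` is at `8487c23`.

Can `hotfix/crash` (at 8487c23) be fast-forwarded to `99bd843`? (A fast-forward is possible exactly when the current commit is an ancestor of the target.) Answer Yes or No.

Yes

A fast-forward from 8487c23 to 99bd843 is possible iff 8487c23 is an ancestor of 99bd843.
Ancestors of 99bd843: {26d571a, 8487c23, 99bd843, b325fa2, ba27359, bbc7fd1, c8bf22a, d4c201b, e2d3e18, eb170ab, f819c99}.
8487c23 is among them, so fast-forward is possible.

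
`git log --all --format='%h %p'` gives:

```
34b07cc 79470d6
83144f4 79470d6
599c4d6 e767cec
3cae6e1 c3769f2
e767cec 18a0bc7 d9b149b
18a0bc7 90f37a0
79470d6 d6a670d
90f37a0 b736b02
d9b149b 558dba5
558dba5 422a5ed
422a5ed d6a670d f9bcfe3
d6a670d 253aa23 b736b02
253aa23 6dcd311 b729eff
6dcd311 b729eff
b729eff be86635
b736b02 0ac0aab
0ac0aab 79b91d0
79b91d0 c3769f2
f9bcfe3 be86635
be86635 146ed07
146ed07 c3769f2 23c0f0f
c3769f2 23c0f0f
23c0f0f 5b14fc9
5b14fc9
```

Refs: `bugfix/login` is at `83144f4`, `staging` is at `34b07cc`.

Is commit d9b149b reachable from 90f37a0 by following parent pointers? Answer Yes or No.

Ancestors of 90f37a0: {0ac0aab, 23c0f0f, 5b14fc9, 79b91d0, 90f37a0, b736b02, c3769f2}.
d9b149b is not in that set, so it is not an ancestor of 90f37a0.

No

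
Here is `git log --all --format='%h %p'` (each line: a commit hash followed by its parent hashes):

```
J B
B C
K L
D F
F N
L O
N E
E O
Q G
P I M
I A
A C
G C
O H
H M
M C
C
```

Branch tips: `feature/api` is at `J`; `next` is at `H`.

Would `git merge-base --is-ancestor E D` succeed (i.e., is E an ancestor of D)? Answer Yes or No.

Yes

Ancestors of D (commits reachable by following parents): {C, D, E, F, H, M, N, O}.
E is in that set, so it is an ancestor of D.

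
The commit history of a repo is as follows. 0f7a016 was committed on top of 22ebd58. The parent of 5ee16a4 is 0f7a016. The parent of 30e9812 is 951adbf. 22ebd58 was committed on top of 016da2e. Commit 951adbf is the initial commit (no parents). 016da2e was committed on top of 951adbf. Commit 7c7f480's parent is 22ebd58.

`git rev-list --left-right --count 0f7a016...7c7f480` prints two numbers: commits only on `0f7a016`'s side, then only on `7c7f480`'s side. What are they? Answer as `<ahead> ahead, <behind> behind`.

Reachable from 0f7a016: {016da2e, 0f7a016, 22ebd58, 951adbf}.
Reachable from 7c7f480: {016da2e, 22ebd58, 7c7f480, 951adbf}.
Only in 0f7a016's history (ahead): {0f7a016} — 1.
Only in 7c7f480's history (behind): {7c7f480} — 1.

1 ahead, 1 behind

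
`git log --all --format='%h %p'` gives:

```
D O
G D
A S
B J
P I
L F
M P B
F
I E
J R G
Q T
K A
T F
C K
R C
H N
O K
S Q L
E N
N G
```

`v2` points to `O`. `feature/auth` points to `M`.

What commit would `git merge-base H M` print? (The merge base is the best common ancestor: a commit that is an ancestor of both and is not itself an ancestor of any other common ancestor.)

Ancestors of H: {A, D, F, G, H, K, L, N, O, Q, S, T}.
Ancestors of M: {A, B, C, D, E, F, G, I, J, K, L, M, N, O, P, Q, R, S, T}.
Common ancestors: {A, D, F, G, K, L, N, O, Q, S, T}.
Among these, N is not an ancestor of any other common ancestor — it is the merge base.

N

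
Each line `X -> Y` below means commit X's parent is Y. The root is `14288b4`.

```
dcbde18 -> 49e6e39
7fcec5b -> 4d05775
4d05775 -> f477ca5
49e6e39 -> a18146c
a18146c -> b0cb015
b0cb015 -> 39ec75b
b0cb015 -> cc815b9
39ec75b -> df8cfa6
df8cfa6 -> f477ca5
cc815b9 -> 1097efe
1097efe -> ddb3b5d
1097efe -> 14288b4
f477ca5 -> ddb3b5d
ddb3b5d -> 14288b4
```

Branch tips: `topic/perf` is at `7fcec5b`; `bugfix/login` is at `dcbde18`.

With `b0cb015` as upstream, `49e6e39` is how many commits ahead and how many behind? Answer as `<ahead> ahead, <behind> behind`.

Reachable from 49e6e39: {1097efe, 14288b4, 39ec75b, 49e6e39, a18146c, b0cb015, cc815b9, ddb3b5d, df8cfa6, f477ca5}.
Reachable from b0cb015: {1097efe, 14288b4, 39ec75b, b0cb015, cc815b9, ddb3b5d, df8cfa6, f477ca5}.
Only in 49e6e39's history (ahead): {49e6e39, a18146c} — 2.
Only in b0cb015's history (behind): {} — 0.

2 ahead, 0 behind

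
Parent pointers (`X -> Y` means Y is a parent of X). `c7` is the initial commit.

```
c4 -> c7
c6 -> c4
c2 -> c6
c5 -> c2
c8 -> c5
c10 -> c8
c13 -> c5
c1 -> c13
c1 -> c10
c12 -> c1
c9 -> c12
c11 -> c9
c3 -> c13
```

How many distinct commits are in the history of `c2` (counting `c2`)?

4

Walking parent pointers from c2: reachable set = {c2, c4, c6, c7}.
That is 4 commits.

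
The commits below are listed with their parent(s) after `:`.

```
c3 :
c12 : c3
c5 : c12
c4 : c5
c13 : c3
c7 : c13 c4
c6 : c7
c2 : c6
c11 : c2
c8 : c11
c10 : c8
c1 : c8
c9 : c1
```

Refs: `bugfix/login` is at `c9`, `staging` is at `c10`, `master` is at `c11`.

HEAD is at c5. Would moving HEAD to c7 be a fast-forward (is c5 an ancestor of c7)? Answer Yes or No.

A fast-forward from c5 to c7 is possible iff c5 is an ancestor of c7.
Ancestors of c7: {c12, c13, c3, c4, c5, c7}.
c5 is among them, so fast-forward is possible.

Yes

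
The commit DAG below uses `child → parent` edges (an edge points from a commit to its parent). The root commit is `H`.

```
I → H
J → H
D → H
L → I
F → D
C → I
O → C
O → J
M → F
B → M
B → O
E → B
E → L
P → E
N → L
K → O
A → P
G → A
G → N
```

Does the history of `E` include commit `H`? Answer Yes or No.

Yes

Ancestors of E (commits reachable by following parents): {B, C, D, E, F, H, I, J, L, M, O}.
H is in that set, so it is an ancestor of E.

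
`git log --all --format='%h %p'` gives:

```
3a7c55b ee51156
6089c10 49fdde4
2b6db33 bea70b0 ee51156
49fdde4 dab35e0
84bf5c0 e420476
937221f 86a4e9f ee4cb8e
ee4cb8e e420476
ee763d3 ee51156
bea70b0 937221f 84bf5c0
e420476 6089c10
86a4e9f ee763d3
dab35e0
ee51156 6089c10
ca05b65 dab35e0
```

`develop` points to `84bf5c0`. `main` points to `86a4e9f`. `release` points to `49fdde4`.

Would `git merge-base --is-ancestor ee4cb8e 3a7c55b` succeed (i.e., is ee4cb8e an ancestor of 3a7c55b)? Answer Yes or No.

No

Ancestors of 3a7c55b: {3a7c55b, 49fdde4, 6089c10, dab35e0, ee51156}.
ee4cb8e is not in that set, so it is not an ancestor of 3a7c55b.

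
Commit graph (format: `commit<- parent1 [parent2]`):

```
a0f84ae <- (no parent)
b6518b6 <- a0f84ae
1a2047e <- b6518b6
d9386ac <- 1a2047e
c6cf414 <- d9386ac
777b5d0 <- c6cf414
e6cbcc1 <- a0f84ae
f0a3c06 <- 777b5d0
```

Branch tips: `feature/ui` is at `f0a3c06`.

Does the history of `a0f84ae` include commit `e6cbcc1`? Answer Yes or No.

Ancestors of a0f84ae: {a0f84ae}.
e6cbcc1 is not in that set, so it is not an ancestor of a0f84ae.

No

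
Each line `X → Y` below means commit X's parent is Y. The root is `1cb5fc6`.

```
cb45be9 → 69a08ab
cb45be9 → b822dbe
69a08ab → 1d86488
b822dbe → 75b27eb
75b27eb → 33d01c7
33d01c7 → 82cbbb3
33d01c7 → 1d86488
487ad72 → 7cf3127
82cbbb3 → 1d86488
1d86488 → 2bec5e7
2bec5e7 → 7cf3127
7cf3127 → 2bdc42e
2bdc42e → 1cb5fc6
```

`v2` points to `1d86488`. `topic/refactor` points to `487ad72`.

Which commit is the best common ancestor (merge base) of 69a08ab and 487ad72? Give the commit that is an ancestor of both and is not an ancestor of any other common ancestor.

Ancestors of 69a08ab: {1cb5fc6, 1d86488, 2bdc42e, 2bec5e7, 69a08ab, 7cf3127}.
Ancestors of 487ad72: {1cb5fc6, 2bdc42e, 487ad72, 7cf3127}.
Common ancestors: {1cb5fc6, 2bdc42e, 7cf3127}.
Among these, 7cf3127 is not an ancestor of any other common ancestor — it is the merge base.

7cf3127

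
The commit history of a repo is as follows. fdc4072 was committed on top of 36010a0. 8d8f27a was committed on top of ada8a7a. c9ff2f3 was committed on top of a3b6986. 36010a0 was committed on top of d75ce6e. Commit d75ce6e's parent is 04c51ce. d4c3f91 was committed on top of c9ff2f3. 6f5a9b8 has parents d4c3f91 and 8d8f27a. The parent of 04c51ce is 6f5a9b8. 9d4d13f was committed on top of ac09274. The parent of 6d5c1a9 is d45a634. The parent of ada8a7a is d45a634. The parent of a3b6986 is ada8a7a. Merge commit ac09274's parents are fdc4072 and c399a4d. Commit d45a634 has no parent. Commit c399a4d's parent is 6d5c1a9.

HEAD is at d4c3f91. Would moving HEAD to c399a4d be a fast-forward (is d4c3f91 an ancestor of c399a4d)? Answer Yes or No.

A fast-forward from d4c3f91 to c399a4d is possible iff d4c3f91 is an ancestor of c399a4d.
Ancestors of c399a4d: {6d5c1a9, c399a4d, d45a634}.
d4c3f91 is not among them, so fast-forward is not possible.

No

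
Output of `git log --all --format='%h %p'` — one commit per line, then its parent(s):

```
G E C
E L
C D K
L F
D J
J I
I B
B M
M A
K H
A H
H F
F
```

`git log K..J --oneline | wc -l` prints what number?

5

Reachable from J: {A, B, F, H, I, J, M}.
Reachable from K: {F, H, K}.
In J's history but not K's: {A, B, I, J, M} — 5 commits.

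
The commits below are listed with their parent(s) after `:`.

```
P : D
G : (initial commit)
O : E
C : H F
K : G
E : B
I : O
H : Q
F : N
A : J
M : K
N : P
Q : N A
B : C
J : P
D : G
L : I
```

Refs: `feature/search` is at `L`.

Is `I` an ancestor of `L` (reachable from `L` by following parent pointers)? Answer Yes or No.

Yes

Ancestors of L (commits reachable by following parents): {A, B, C, D, E, F, G, H, I, J, L, N, O, P, Q}.
I is in that set, so it is an ancestor of L.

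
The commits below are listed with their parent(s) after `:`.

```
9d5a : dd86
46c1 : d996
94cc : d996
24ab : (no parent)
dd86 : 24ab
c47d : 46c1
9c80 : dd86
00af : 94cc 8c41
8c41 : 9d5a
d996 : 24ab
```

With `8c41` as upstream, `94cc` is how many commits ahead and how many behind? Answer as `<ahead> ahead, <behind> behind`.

Reachable from 94cc: {24ab, 94cc, d996}.
Reachable from 8c41: {24ab, 8c41, 9d5a, dd86}.
Only in 94cc's history (ahead): {94cc, d996} — 2.
Only in 8c41's history (behind): {8c41, 9d5a, dd86} — 3.

2 ahead, 3 behind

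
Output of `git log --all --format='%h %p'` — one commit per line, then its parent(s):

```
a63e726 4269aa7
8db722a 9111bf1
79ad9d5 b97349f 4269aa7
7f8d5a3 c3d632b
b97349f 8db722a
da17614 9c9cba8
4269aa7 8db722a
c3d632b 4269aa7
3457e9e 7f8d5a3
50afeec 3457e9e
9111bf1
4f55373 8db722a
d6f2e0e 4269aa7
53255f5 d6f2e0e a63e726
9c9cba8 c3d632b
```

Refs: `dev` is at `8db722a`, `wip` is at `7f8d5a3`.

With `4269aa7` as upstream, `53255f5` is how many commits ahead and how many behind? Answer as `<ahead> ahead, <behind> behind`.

Reachable from 53255f5: {4269aa7, 53255f5, 8db722a, 9111bf1, a63e726, d6f2e0e}.
Reachable from 4269aa7: {4269aa7, 8db722a, 9111bf1}.
Only in 53255f5's history (ahead): {53255f5, a63e726, d6f2e0e} — 3.
Only in 4269aa7's history (behind): {} — 0.

3 ahead, 0 behind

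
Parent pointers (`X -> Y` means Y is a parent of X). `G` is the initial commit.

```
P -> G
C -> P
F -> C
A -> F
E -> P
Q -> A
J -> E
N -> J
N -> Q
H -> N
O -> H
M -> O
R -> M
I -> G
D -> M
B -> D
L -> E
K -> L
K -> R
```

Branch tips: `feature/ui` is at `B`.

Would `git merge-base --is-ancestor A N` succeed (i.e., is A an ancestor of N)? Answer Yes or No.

Ancestors of N (commits reachable by following parents): {A, C, E, F, G, J, N, P, Q}.
A is in that set, so it is an ancestor of N.

Yes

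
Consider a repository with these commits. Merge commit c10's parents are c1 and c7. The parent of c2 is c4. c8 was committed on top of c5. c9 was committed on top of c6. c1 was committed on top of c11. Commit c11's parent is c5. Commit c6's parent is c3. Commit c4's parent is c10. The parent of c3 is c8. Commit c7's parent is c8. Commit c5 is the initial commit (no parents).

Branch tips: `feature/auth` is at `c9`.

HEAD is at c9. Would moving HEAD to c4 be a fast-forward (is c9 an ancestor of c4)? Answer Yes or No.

A fast-forward from c9 to c4 is possible iff c9 is an ancestor of c4.
Ancestors of c4: {c1, c10, c11, c4, c5, c7, c8}.
c9 is not among them, so fast-forward is not possible.

No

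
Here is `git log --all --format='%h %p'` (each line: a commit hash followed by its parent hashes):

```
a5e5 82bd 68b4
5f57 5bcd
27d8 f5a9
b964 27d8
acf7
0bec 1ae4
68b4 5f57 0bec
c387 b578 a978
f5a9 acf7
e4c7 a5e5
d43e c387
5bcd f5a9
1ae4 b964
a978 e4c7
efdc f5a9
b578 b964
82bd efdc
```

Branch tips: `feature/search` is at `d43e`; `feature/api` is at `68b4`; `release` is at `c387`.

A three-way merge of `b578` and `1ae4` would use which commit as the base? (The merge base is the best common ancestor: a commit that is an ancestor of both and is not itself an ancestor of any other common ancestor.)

Ancestors of b578: {27d8, acf7, b578, b964, f5a9}.
Ancestors of 1ae4: {1ae4, 27d8, acf7, b964, f5a9}.
Common ancestors: {27d8, acf7, b964, f5a9}.
Among these, b964 is not an ancestor of any other common ancestor — it is the merge base.

b964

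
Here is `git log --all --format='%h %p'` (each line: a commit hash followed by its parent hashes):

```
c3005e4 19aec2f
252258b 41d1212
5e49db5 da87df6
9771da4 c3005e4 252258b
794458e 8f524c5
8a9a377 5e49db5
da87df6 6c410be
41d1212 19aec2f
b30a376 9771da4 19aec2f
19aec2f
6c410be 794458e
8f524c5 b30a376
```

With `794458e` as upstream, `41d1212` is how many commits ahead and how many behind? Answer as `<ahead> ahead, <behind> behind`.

Reachable from 41d1212: {19aec2f, 41d1212}.
Reachable from 794458e: {19aec2f, 252258b, 41d1212, 794458e, 8f524c5, 9771da4, b30a376, c3005e4}.
Only in 41d1212's history (ahead): {} — 0.
Only in 794458e's history (behind): {252258b, 794458e, 8f524c5, 9771da4, b30a376, c3005e4} — 6.

0 ahead, 6 behind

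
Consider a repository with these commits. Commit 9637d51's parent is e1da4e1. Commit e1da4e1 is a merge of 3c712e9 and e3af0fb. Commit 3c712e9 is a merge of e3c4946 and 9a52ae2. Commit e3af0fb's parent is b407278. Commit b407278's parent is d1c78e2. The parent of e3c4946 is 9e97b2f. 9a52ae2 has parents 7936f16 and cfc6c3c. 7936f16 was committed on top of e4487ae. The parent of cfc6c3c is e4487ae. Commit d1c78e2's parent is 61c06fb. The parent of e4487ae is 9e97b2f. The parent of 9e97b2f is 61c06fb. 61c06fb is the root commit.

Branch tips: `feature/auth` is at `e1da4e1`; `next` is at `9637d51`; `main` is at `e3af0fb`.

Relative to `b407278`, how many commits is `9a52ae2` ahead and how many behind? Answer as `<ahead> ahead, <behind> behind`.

Reachable from 9a52ae2: {61c06fb, 7936f16, 9a52ae2, 9e97b2f, cfc6c3c, e4487ae}.
Reachable from b407278: {61c06fb, b407278, d1c78e2}.
Only in 9a52ae2's history (ahead): {7936f16, 9a52ae2, 9e97b2f, cfc6c3c, e4487ae} — 5.
Only in b407278's history (behind): {b407278, d1c78e2} — 2.

5 ahead, 2 behind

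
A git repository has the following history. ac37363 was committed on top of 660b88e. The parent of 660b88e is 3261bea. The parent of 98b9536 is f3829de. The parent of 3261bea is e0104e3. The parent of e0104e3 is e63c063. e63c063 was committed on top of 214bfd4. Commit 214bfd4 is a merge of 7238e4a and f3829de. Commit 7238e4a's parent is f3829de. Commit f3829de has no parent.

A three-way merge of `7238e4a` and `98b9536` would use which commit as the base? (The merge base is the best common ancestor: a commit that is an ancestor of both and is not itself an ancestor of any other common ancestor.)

f3829de

Ancestors of 7238e4a: {7238e4a, f3829de}.
Ancestors of 98b9536: {98b9536, f3829de}.
Common ancestors: {f3829de}.
The only common ancestor is f3829de, so it is the merge base.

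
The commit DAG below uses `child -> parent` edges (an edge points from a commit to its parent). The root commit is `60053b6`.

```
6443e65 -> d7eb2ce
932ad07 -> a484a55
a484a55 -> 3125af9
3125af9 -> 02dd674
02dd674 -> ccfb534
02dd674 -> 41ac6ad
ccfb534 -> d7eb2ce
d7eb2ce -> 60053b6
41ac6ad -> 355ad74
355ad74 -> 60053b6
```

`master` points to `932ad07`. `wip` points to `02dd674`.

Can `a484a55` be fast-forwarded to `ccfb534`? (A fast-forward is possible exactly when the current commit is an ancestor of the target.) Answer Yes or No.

No

A fast-forward from a484a55 to ccfb534 is possible iff a484a55 is an ancestor of ccfb534.
Ancestors of ccfb534: {60053b6, ccfb534, d7eb2ce}.
a484a55 is not among them, so fast-forward is not possible.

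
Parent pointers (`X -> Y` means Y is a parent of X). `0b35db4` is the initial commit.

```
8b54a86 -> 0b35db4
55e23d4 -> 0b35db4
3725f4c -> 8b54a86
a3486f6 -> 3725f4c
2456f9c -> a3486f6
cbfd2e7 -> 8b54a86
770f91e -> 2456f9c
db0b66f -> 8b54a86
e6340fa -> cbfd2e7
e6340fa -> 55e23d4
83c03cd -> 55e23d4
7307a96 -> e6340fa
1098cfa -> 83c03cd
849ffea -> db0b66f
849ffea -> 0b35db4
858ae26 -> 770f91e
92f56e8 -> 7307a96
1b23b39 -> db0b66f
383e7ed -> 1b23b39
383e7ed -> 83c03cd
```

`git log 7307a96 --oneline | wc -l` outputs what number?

6

Walking parent pointers from 7307a96: reachable set = {0b35db4, 55e23d4, 7307a96, 8b54a86, cbfd2e7, e6340fa}.
That is 6 commits.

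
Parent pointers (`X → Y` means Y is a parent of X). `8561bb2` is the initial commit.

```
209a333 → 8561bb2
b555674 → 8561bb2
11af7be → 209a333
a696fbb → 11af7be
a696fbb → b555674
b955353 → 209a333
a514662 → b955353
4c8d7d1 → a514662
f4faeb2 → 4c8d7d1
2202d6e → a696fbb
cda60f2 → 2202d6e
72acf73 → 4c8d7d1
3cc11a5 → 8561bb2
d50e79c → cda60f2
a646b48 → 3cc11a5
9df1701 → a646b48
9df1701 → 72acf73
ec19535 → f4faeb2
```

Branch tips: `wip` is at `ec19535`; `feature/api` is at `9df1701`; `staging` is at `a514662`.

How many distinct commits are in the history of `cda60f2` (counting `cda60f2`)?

7

Walking parent pointers from cda60f2: reachable set = {11af7be, 209a333, 2202d6e, 8561bb2, a696fbb, b555674, cda60f2}.
That is 7 commits.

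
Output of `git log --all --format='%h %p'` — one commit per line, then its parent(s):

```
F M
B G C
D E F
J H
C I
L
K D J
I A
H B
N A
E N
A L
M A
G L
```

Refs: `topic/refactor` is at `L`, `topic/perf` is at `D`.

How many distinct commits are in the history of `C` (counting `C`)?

Walking parent pointers from C: reachable set = {A, C, I, L}.
That is 4 commits.

4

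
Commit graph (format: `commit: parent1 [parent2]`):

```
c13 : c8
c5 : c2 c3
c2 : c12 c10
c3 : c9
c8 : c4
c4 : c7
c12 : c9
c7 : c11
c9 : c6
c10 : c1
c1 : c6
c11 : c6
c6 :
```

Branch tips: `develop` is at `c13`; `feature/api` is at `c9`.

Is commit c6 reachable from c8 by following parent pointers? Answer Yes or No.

Ancestors of c8 (commits reachable by following parents): {c11, c4, c6, c7, c8}.
c6 is in that set, so it is an ancestor of c8.

Yes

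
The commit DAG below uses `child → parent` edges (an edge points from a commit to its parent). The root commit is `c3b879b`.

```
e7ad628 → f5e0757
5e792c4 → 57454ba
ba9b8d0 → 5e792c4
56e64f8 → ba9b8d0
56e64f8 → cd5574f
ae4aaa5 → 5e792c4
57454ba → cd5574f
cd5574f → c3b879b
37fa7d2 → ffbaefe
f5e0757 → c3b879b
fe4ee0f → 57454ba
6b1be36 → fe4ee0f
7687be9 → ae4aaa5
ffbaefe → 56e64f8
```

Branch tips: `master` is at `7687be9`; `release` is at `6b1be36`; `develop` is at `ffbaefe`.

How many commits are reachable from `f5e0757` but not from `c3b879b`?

Reachable from f5e0757: {c3b879b, f5e0757}.
Reachable from c3b879b: {c3b879b}.
In f5e0757's history but not c3b879b's: {f5e0757} — 1 commit.

1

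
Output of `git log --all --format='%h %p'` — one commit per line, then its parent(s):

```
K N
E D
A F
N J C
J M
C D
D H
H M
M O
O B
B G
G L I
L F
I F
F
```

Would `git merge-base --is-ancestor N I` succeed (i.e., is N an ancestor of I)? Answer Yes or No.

No

Ancestors of I: {F, I}.
N is not in that set, so it is not an ancestor of I.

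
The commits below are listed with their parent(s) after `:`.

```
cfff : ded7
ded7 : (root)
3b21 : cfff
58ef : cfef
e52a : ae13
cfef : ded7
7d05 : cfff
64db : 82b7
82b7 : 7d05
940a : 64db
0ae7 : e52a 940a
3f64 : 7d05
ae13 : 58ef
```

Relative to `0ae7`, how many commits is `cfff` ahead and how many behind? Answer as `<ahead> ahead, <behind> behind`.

0 ahead, 9 behind

Reachable from cfff: {cfff, ded7}.
Reachable from 0ae7: {0ae7, 58ef, 64db, 7d05, 82b7, 940a, ae13, cfef, cfff, ded7, e52a}.
Only in cfff's history (ahead): {} — 0.
Only in 0ae7's history (behind): {0ae7, 58ef, 64db, 7d05, 82b7, 940a, ae13, cfef, e52a} — 9.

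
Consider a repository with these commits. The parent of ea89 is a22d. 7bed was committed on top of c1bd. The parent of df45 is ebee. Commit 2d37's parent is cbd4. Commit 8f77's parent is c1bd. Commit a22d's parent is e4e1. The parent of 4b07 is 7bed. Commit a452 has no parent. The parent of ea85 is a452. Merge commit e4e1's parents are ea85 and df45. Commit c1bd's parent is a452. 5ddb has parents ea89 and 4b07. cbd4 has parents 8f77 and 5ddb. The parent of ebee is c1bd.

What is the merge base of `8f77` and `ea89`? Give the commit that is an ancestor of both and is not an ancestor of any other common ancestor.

Ancestors of 8f77: {8f77, a452, c1bd}.
Ancestors of ea89: {a22d, a452, c1bd, df45, e4e1, ea85, ea89, ebee}.
Common ancestors: {a452, c1bd}.
Among these, c1bd is not an ancestor of any other common ancestor — it is the merge base.

c1bd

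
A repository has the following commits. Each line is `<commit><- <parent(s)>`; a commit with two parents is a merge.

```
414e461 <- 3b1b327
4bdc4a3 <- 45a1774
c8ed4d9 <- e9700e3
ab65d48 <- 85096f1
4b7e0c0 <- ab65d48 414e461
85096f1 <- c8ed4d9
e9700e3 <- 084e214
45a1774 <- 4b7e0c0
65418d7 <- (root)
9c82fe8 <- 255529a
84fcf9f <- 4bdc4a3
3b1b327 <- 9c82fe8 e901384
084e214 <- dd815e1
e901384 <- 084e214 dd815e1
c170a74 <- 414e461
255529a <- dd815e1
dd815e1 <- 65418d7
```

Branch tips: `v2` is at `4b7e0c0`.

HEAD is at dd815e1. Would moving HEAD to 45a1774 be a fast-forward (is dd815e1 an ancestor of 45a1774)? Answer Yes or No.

Yes

A fast-forward from dd815e1 to 45a1774 is possible iff dd815e1 is an ancestor of 45a1774.
Ancestors of 45a1774: {084e214, 255529a, 3b1b327, 414e461, 45a1774, 4b7e0c0, 65418d7, 85096f1, 9c82fe8, ab65d48, c8ed4d9, dd815e1, e901384, e9700e3}.
dd815e1 is among them, so fast-forward is possible.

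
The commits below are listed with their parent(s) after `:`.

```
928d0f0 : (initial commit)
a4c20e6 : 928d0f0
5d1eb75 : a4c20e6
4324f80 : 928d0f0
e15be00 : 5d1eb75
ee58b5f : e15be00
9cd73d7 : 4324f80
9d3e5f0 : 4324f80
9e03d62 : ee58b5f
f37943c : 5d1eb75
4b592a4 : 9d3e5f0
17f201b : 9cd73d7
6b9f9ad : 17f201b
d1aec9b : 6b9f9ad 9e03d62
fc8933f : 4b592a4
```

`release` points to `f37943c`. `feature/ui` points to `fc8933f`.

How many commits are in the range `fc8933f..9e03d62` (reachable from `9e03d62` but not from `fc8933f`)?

Reachable from 9e03d62: {5d1eb75, 928d0f0, 9e03d62, a4c20e6, e15be00, ee58b5f}.
Reachable from fc8933f: {4324f80, 4b592a4, 928d0f0, 9d3e5f0, fc8933f}.
In 9e03d62's history but not fc8933f's: {5d1eb75, 9e03d62, a4c20e6, e15be00, ee58b5f} — 5 commits.

5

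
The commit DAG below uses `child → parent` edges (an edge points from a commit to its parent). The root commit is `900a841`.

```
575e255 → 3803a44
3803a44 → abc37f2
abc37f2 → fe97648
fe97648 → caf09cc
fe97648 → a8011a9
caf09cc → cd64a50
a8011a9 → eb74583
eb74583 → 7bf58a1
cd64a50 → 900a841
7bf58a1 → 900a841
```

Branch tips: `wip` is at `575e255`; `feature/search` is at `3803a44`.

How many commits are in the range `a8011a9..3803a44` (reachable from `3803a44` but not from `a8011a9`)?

Reachable from 3803a44: {3803a44, 7bf58a1, 900a841, a8011a9, abc37f2, caf09cc, cd64a50, eb74583, fe97648}.
Reachable from a8011a9: {7bf58a1, 900a841, a8011a9, eb74583}.
In 3803a44's history but not a8011a9's: {3803a44, abc37f2, caf09cc, cd64a50, fe97648} — 5 commits.

5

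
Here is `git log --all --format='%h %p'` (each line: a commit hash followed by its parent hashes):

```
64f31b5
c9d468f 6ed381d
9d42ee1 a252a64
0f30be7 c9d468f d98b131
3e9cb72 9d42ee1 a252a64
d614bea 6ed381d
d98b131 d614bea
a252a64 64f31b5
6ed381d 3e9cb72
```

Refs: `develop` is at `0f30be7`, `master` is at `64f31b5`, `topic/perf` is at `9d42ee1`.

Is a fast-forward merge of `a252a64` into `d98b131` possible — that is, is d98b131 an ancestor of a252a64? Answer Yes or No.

A fast-forward from d98b131 to a252a64 is possible iff d98b131 is an ancestor of a252a64.
Ancestors of a252a64: {64f31b5, a252a64}.
d98b131 is not among them, so fast-forward is not possible.

No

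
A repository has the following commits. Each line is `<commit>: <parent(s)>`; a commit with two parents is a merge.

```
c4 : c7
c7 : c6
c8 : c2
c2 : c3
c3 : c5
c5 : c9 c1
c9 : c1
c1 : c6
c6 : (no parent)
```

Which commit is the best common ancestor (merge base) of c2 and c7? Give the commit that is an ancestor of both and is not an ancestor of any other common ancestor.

Ancestors of c2: {c1, c2, c3, c5, c6, c9}.
Ancestors of c7: {c6, c7}.
Common ancestors: {c6}.
The only common ancestor is c6, so it is the merge base.

c6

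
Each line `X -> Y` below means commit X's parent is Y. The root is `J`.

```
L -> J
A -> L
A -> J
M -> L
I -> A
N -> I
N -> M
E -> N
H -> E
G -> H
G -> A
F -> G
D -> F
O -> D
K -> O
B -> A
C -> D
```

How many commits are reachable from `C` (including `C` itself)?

Walking parent pointers from C: reachable set = {A, C, D, E, F, G, H, I, J, L, M, N}.
That is 12 commits.

12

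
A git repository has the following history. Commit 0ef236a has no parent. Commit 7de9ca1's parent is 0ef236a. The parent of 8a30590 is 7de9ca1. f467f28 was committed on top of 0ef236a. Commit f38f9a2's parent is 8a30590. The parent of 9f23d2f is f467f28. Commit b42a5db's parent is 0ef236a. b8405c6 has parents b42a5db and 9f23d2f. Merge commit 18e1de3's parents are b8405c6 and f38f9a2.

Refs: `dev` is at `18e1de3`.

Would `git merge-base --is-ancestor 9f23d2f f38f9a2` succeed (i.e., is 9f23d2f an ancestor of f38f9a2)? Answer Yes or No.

No

Ancestors of f38f9a2: {0ef236a, 7de9ca1, 8a30590, f38f9a2}.
9f23d2f is not in that set, so it is not an ancestor of f38f9a2.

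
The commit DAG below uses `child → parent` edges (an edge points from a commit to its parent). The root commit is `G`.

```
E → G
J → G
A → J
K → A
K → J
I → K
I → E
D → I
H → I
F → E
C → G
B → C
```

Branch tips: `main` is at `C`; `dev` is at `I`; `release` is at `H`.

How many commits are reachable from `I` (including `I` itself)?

6

Walking parent pointers from I: reachable set = {A, E, G, I, J, K}.
That is 6 commits.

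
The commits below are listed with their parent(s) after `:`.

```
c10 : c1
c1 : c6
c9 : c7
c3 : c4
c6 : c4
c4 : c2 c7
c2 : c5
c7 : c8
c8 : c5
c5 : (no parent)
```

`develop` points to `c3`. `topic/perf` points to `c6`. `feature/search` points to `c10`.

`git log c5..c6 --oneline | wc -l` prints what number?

Reachable from c6: {c2, c4, c5, c6, c7, c8}.
Reachable from c5: {c5}.
In c6's history but not c5's: {c2, c4, c6, c7, c8} — 5 commits.

5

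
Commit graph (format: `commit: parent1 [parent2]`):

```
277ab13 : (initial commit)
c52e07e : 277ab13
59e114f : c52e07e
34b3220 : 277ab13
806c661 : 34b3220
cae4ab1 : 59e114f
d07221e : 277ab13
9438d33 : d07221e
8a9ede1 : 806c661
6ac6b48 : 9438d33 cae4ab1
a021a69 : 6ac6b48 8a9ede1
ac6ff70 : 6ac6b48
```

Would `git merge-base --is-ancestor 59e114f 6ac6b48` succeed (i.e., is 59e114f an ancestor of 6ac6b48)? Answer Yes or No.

Yes

Ancestors of 6ac6b48 (commits reachable by following parents): {277ab13, 59e114f, 6ac6b48, 9438d33, c52e07e, cae4ab1, d07221e}.
59e114f is in that set, so it is an ancestor of 6ac6b48.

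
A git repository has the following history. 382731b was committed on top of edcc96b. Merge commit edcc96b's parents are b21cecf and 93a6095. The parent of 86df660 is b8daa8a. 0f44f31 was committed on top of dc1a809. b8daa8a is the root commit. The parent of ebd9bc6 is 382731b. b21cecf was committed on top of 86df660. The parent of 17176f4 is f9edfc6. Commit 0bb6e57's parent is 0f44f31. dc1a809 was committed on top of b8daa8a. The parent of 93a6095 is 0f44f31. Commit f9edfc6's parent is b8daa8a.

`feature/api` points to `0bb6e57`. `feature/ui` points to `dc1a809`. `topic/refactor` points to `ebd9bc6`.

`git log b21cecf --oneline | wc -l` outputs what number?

Walking parent pointers from b21cecf: reachable set = {86df660, b21cecf, b8daa8a}.
That is 3 commits.

3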